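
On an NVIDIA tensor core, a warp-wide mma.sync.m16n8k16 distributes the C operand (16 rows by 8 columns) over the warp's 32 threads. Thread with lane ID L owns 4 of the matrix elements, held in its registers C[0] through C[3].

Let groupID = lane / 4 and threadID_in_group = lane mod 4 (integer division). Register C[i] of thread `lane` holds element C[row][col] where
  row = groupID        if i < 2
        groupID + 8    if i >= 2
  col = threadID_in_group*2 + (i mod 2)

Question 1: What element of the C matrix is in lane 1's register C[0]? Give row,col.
1: gr=0,th=1
[0] (0+0,1*2+0) = (0,2)

0,2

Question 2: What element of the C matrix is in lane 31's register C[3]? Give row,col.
L=31⇒gr=31>>2=7, th=31&3=3
[3]⇒row 7+8=15  col 3·2+1=7

15,7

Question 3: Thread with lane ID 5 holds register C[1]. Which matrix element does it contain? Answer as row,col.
1,3

L=5⇒gr=5>>2=1, th=5&3=1
[1]⇒row 1+0=1  col 1·2+1=3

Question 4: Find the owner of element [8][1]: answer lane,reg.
0,3

r:8=>grp=0,rB=1  c:1=>tig=0,lo=1
L=0*4+0=0  i=1*2+1=3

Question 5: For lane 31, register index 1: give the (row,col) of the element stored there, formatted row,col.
lane 31→31/4=7, 31 mod 4=3
i=1  r:7+0→7  c:2·3+1→7

7,7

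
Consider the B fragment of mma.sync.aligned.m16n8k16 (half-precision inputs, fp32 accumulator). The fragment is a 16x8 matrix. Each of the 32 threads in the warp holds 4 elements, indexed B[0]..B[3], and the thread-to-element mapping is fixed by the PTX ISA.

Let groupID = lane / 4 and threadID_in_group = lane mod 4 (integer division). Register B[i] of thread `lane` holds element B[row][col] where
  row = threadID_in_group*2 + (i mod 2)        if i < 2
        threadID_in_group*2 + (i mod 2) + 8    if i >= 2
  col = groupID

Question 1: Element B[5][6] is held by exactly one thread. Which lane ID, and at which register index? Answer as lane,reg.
c=6→G=6  r=5→rhi=0,T=2,p=1
L=6*4+2=26  i=0*2+1=1

26,1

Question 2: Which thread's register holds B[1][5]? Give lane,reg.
20,1

c=5⇒gr=5  r=1⇒Rb=0,th=0,odd=1
L=5*4+0=20  i=0*2+1=1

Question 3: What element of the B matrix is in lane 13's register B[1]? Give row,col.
lane 13: g=3 (13/4), t=1 (13%4)
i=1: r=1*2+1+0=3, c=g=3

3,3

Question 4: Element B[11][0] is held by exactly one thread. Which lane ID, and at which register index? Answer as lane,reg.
c:0=>grp=0  r:11=>rB=1,tig=1,lo=1
L=0*4+1=1  i=1*2+1=3

1,3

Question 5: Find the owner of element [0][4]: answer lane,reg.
c: 4->gid=4  r: 0->r8=0,tid=0,i&1=0
L=4*4+0=16  i=0*2+0=0

16,0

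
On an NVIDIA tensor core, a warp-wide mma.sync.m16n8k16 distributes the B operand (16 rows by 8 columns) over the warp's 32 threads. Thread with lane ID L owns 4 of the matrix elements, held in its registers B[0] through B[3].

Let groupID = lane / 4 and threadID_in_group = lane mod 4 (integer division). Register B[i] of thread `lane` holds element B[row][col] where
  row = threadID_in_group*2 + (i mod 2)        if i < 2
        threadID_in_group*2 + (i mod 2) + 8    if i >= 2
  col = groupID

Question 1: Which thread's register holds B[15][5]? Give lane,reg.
23,3

c=5->g=5  r=15->rb=1,t=3,b0=1
L=5*4+3=23  i=1*2+1=3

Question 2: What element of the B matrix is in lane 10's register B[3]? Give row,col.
lane 10=>10/4=2, 10 mod 4=2
i=3  r:2·2+1+8=>13  c:2

13,2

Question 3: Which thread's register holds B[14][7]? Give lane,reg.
c: 7->gid=7  r: 14->r8=1,tid=3,i&1=0
L=7*4+3=31  i=1*2+0=2

31,2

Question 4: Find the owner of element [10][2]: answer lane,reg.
c=2⇒gr=2  r=10⇒Rb=1,th=1,odd=0
L=2*4+1=9  i=1*2+0=2

9,2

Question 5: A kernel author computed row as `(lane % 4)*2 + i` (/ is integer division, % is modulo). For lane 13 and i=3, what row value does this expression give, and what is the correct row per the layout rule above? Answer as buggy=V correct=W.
buggy=5 correct=11

`(lane % 4)*2 + i`[13,3]->5
lane 13->13/4=3, 13 mod 4=1
i=3  r:2·1+1+8->11  c:3
row: 5 vs 11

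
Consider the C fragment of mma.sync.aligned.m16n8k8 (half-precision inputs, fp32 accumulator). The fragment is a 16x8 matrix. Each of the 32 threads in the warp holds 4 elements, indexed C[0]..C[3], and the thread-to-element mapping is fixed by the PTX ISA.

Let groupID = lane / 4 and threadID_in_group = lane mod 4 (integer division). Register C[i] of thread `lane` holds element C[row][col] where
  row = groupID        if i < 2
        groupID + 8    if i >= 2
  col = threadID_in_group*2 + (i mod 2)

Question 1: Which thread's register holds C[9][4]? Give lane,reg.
6,2

r:9=>grp=1,rB=1  c:4=>tig=2,lo=0
L=1*4+2=6  i=1*2+0=2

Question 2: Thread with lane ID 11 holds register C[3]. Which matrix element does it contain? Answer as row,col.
lane 11: gr=2 (11/4), th=3 (11%4)
i=3: r=2+8=10, c=3*2+1=7

10,7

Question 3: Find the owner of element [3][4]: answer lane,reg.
14,0

r=3⇒gr=3,Rb=0  c=4⇒th=2,odd=0
L=3*4+2=14  i=0*2+0=0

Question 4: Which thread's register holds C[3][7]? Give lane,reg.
r=3->g=3,rb=0  c=7->t=3,b0=1
L=3*4+3=15  i=0*2+1=1

15,1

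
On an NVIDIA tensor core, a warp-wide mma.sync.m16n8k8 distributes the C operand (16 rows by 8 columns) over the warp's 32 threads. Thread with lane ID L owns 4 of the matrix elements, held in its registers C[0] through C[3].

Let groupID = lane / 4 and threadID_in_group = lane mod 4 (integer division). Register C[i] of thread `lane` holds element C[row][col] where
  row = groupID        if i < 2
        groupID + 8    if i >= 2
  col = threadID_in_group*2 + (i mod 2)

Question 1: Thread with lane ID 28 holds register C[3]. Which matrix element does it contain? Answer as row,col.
L=28->g=28>>2=7, t=28&3=0
[3]->row 7+8=15  col 0·2+1=1

15,1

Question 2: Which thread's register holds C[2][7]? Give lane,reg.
11,1

r: 2->gid=2,r8=0  c: 7->tid=3,i&1=1
L=2*4+3=11  i=0*2+1=1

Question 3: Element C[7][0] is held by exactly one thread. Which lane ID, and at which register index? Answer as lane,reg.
r: 7->gid=7,r8=0  c: 0->tid=0,i&1=0
L=7*4+0=28  i=0*2+0=0

28,0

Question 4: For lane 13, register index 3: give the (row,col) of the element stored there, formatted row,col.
L=13→G=13>>2=3, T=13&3=1
[3]→row 3+8=11  col 1·2+1=3

11,3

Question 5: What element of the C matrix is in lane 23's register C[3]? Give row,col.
13,7

L=23->g=23>>2=5, t=23&3=3
[3]->row 5+8=13  col 3·2+1=7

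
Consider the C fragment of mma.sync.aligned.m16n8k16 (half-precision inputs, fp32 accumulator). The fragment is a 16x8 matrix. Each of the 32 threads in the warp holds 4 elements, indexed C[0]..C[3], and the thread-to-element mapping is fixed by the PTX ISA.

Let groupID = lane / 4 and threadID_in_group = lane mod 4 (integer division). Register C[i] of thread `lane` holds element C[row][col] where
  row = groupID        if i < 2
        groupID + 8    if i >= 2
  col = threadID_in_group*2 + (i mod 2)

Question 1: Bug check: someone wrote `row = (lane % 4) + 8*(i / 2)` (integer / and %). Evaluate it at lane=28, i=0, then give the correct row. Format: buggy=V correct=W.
`(lane % 4) + 8*(i / 2)`[28,0]->0
lane 28: gid=7 (28/4), tid=0 (28%4)
i=0: r=7+0=7, c=0*2+0=0
row: 0 vs 7

buggy=0 correct=7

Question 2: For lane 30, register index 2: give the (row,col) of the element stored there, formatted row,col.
15,4

lane 30: g=7 (30/4), t=2 (30%4)
i=2: r=7+8=15, c=2*2+0=4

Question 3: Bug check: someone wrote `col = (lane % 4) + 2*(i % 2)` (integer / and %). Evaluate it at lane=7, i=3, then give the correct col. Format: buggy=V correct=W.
buggy=5 correct=7

`(lane % 4) + 2*(i % 2)`[7,3]⇒5
7: gr=1,th=3
[3] (1+8,3*2+1) = (9,7)
col: 5 vs 7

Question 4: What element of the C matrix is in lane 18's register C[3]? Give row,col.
12,5

18: grp=4,tig=2
[3] (4+8,2*2+1) = (12,5)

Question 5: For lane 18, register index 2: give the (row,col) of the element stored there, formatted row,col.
12,4

lane 18: grp=4 (18/4), tig=2 (18%4)
i=2: r=4+8=12, c=2*2+0=4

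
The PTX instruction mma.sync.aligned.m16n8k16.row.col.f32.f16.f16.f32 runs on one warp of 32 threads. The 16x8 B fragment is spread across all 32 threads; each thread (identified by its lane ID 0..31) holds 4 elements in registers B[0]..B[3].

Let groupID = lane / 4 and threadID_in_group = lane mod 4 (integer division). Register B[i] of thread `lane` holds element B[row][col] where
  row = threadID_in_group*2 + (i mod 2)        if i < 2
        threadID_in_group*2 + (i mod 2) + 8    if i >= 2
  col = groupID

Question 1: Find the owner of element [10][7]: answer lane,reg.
29,2

c: 7->gid=7  r: 10->r8=1,tid=1,i&1=0
L=7*4+1=29  i=1*2+0=2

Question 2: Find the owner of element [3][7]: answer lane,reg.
c:7=>grp=7  r:3=>rB=0,tig=1,lo=1
L=7*4+1=29  i=0*2+1=1

29,1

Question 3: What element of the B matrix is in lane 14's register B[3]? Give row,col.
L=14⇒gr=14>>2=3, th=14&3=2
[3]⇒row 2·2+1+8=13  col gr=3

13,3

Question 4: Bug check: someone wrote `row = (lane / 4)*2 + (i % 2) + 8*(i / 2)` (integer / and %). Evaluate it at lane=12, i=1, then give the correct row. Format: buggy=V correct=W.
buggy=7 correct=1

`(lane / 4)*2 + (i % 2) + 8*(i / 2)`[12,1]->7
12: gid=3,tid=0
[1] (0*2+1+0,3) = (1,3)
row: 7 vs 1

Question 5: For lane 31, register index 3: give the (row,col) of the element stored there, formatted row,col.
15,7

lane 31: grp=7 (31/4), tig=3 (31%4)
i=3: r=3*2+1+8=15, c=grp=7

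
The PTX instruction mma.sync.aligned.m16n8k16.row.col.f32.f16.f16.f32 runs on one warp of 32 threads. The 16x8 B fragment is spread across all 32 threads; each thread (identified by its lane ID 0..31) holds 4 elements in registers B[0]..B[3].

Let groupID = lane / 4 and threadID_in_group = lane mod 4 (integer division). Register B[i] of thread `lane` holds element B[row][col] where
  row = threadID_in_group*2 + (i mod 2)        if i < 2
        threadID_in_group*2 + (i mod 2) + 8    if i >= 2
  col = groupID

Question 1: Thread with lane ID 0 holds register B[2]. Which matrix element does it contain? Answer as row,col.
lane 0→0/4=0, 0 mod 4=0
i=2  r:2·0+0+8→8  c:0

8,0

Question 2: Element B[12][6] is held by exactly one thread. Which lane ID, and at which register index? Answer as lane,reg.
c=6⇒gr=6  r=12⇒Rb=1,th=2,odd=0
L=6*4+2=26  i=1*2+0=2

26,2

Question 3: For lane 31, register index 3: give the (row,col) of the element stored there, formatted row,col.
15,7

lane 31: grp=7 (31/4), tig=3 (31%4)
i=3: r=3*2+1+8=15, c=grp=7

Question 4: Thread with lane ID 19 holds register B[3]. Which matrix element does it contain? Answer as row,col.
L=19⇒gr=19>>2=4, th=19&3=3
[3]⇒row 3·2+1+8=15  col gr=4

15,4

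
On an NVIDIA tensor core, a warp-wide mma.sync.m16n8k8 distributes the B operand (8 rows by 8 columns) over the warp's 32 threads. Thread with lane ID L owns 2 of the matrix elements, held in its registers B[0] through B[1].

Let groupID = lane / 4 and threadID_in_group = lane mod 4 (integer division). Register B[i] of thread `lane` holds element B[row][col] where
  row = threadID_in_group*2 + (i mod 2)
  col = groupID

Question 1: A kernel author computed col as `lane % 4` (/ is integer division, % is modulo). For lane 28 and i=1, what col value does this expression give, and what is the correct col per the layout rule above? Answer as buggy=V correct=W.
`lane % 4`[28,1]→0
28: G=7,T=0
[1] (0*2+1,7) = (1,7)
col: 0 vs 7

buggy=0 correct=7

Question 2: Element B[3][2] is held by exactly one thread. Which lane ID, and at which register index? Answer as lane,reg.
c: 2->gid=2  r: 3->tid=1,i&1=1
L=2*4+1=9  i=1=1

9,1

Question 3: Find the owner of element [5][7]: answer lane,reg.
c=7→G=7  r=5→T=2,p=1
L=7*4+2=30  i=1=1

30,1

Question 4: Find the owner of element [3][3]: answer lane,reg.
c=3⇒gr=3  r=3⇒th=1,odd=1
L=3*4+1=13  i=1=1

13,1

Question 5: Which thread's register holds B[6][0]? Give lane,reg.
c=0→G=0  r=6→T=3,p=0
L=0*4+3=3  i=0=0

3,0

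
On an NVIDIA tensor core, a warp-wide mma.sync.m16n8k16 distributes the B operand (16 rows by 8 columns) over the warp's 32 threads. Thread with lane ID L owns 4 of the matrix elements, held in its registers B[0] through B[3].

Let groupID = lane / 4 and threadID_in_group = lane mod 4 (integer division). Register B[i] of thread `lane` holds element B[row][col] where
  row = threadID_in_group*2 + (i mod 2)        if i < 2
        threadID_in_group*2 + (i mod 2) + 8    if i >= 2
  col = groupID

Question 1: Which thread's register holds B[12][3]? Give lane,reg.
14,2

c=3⇒gr=3  r=12⇒Rb=1,th=2,odd=0
L=3*4+2=14  i=1*2+0=2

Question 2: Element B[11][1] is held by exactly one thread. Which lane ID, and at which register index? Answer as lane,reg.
c=1→G=1  r=11→rhi=1,T=1,p=1
L=1*4+1=5  i=1*2+1=3

5,3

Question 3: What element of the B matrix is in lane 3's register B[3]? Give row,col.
lane 3: g=0 (3/4), t=3 (3%4)
i=3: r=3*2+1+8=15, c=g=0

15,0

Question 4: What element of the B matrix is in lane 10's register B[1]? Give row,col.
L=10→G=10>>2=2, T=10&3=2
[1]→row 2·2+1+0=5  col G=2

5,2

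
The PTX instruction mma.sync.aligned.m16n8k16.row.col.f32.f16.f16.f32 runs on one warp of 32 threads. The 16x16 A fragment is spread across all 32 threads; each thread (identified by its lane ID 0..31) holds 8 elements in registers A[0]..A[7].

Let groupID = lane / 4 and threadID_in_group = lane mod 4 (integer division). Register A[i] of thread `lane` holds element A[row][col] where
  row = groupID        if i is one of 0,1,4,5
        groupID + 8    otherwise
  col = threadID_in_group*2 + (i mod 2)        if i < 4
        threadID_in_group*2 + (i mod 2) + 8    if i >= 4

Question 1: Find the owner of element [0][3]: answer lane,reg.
r=0->g=0,rb=0  c=3->cb=0,t=1,b0=1
L=0*4+1=1  i=0*4+0*2+1=1

1,1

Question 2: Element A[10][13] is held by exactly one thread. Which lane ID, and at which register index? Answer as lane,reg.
r=10⇒gr=2,Rb=1  c=13⇒Cb=1,th=2,odd=1
L=2*4+2=10  i=1*4+1*2+1=7

10,7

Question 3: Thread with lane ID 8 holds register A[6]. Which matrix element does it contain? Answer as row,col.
8: gr=2,th=0
[6] (2+8,0*2+0+8) = (10,8)

10,8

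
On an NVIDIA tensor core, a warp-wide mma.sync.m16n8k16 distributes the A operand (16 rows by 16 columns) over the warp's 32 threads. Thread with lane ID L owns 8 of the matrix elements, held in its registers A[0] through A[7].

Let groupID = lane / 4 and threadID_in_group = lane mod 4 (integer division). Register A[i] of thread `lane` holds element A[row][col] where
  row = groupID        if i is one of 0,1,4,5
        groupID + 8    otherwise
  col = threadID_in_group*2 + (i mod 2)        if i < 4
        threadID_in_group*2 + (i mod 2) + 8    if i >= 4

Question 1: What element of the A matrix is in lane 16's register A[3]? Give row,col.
lane 16: grp=4 (16/4), tig=0 (16%4)
i=3: r=4+8=12, c=0*2+1+0=1

12,1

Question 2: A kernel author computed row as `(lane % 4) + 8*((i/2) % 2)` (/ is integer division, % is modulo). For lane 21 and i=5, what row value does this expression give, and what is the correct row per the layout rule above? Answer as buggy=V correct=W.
buggy=1 correct=5

`(lane % 4) + 8*((i/2) % 2)`[21,5]=>1
L=21=>grp=21>>2=5, tig=21&3=1
[5]=>row 5+0=5  col 1·2+1+8=11
row: 1 vs 5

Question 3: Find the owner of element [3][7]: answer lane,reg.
r=3⇒gr=3,Rb=0  c=7⇒Cb=0,th=3,odd=1
L=3*4+3=15  i=0*4+0*2+1=1

15,1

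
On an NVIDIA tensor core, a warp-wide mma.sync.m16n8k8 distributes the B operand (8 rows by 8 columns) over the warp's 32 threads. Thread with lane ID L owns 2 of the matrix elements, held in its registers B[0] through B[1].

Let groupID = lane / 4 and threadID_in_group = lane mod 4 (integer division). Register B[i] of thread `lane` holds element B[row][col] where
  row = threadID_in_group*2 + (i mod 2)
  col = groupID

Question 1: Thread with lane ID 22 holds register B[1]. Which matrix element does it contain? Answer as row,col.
5,5

lane 22=>22/4=5, 22 mod 4=2
i=1  r:2·2+1=>5  c:5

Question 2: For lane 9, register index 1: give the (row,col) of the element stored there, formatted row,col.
3,2

L=9=>grp=9>>2=2, tig=9&3=1
[1]=>row 1·2+1=3  col grp=2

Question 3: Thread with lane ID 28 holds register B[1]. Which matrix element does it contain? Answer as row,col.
28: G=7,T=0
[1] (0*2+1,7) = (1,7)

1,7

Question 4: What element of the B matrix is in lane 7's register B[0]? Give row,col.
7: gr=1,th=3
[0] (3*2+0,1) = (6,1)

6,1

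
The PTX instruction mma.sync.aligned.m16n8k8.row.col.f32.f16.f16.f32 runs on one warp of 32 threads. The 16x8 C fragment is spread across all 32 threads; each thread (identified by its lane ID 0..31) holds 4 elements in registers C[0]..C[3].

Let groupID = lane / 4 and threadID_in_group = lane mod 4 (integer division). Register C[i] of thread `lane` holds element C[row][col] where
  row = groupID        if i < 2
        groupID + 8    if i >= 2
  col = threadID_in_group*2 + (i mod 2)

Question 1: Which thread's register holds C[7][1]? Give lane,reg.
28,1

r:7=>grp=7,rB=0  c:1=>tig=0,lo=1
L=7*4+0=28  i=0*2+1=1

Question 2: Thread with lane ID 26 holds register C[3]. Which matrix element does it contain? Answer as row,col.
14,5

lane 26: grp=6 (26/4), tig=2 (26%4)
i=3: r=6+8=14, c=2*2+1=5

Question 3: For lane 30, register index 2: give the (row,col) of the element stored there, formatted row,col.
30: gr=7,th=2
[2] (7+8,2*2+0) = (15,4)

15,4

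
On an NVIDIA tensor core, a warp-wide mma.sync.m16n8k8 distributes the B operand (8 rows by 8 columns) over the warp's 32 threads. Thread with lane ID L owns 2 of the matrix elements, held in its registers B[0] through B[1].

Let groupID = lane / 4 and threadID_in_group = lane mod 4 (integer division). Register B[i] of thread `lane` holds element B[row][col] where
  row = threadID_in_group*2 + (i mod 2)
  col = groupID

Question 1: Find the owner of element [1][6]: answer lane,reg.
24,1

c=6->g=6  r=1->t=0,b0=1
L=6*4+0=24  i=1=1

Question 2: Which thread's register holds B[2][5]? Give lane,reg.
21,0

c=5⇒gr=5  r=2⇒th=1,odd=0
L=5*4+1=21  i=0=0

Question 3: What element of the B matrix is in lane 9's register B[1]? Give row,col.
3,2

lane 9: gr=2 (9/4), th=1 (9%4)
i=1: r=1*2+1=3, c=gr=2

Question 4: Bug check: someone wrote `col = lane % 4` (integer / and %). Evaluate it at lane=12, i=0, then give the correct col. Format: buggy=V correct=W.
`lane % 4`[12,0]->0
12: gid=3,tid=0
[0] (0*2+0,3) = (0,3)
col: 0 vs 3

buggy=0 correct=3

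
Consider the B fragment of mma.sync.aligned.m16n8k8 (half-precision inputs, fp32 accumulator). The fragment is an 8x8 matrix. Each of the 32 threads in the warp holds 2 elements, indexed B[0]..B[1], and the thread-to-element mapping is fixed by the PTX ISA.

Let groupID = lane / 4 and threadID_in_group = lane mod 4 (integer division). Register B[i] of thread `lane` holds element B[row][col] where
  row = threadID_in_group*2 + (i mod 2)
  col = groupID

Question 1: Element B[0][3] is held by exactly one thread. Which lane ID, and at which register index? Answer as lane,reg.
12,0

c:3=>grp=3  r:0=>tig=0,lo=0
L=3*4+0=12  i=0=0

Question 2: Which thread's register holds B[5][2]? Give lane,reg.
c=2->g=2  r=5->t=2,b0=1
L=2*4+2=10  i=1=1

10,1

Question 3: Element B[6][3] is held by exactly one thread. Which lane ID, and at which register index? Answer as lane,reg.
15,0

c: 3->gid=3  r: 6->tid=3,i&1=0
L=3*4+3=15  i=0=0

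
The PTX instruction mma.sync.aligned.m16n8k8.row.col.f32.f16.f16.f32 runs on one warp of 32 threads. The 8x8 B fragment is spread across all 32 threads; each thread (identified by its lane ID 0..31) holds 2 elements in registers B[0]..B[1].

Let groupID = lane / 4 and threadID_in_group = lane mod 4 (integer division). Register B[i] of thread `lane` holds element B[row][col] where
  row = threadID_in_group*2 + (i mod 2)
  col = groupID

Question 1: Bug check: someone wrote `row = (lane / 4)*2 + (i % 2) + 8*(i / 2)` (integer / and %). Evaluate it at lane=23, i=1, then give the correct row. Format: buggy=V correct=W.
buggy=11 correct=7

`(lane / 4)*2 + (i % 2) + 8*(i / 2)`[23,1]⇒11
lane 23: gr=5 (23/4), th=3 (23%4)
i=1: r=3*2+1=7, c=gr=5
row: 11 vs 7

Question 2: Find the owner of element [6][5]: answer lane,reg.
23,0

c=5⇒gr=5  r=6⇒th=3,odd=0
L=5*4+3=23  i=0=0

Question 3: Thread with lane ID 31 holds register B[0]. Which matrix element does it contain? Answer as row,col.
6,7

lane 31⇒31/4=7, 31 mod 4=3
i=0  r:2·3+0⇒6  c:7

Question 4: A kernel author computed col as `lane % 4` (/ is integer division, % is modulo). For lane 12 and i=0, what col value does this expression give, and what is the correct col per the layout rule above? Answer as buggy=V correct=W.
`lane % 4`[12,0]->0
lane 12: g=3 (12/4), t=0 (12%4)
i=0: r=0*2+0=0, c=g=3
col: 0 vs 3

buggy=0 correct=3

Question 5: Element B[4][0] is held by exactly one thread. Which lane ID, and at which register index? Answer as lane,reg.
c: 0->gid=0  r: 4->tid=2,i&1=0
L=0*4+2=2  i=0=0

2,0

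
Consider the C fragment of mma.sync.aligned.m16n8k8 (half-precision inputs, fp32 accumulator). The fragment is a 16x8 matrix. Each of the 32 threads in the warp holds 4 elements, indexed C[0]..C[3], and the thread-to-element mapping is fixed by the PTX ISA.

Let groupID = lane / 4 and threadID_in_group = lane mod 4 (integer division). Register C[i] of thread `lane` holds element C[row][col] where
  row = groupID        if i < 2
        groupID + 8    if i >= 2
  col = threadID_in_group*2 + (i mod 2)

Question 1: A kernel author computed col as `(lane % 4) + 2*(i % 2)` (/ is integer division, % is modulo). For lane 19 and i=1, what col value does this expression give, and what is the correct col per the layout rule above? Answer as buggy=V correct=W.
`(lane % 4) + 2*(i % 2)`[19,1]⇒5
lane 19: gr=4 (19/4), th=3 (19%4)
i=1: r=4+0=4, c=3*2+1=7
col: 5 vs 7

buggy=5 correct=7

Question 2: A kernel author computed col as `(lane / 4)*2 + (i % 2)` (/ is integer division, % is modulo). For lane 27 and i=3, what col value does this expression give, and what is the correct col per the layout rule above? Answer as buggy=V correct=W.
buggy=13 correct=7

`(lane / 4)*2 + (i % 2)`[27,3]=>13
lane 27: grp=6 (27/4), tig=3 (27%4)
i=3: r=6+8=14, c=3*2+1=7
col: 13 vs 7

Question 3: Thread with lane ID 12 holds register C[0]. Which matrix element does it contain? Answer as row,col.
lane 12: G=3 (12/4), T=0 (12%4)
i=0: r=3+0=3, c=0*2+0=0

3,0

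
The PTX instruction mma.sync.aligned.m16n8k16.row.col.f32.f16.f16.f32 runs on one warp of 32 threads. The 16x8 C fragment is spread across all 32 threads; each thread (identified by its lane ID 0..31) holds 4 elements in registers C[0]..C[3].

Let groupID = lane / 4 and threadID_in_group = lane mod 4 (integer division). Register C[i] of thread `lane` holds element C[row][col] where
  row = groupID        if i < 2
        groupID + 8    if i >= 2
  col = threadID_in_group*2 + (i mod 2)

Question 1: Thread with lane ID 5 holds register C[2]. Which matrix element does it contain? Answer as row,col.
5: grp=1,tig=1
[2] (1+8,1*2+0) = (9,2)

9,2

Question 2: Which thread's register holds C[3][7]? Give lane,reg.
r:3=>grp=3,rB=0  c:7=>tig=3,lo=1
L=3*4+3=15  i=0*2+1=1

15,1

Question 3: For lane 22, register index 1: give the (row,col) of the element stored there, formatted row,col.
5,5

lane 22: gid=5 (22/4), tid=2 (22%4)
i=1: r=5+0=5, c=2*2+1=5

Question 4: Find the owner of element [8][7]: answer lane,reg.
r=8→G=0,rhi=1  c=7→T=3,p=1
L=0*4+3=3  i=1*2+1=3

3,3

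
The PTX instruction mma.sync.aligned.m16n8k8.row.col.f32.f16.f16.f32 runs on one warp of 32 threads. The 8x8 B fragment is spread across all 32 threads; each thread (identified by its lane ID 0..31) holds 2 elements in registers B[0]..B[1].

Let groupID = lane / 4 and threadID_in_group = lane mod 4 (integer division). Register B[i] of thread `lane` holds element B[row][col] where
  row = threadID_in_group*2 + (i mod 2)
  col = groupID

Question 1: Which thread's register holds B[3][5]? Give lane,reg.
21,1

c:5=>grp=5  r:3=>tig=1,lo=1
L=5*4+1=21  i=1=1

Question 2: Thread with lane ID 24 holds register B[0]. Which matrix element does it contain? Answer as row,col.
lane 24: gid=6 (24/4), tid=0 (24%4)
i=0: r=0*2+0=0, c=gid=6

0,6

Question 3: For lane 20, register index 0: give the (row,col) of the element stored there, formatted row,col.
0,5

20: gid=5,tid=0
[0] (0*2+0,5) = (0,5)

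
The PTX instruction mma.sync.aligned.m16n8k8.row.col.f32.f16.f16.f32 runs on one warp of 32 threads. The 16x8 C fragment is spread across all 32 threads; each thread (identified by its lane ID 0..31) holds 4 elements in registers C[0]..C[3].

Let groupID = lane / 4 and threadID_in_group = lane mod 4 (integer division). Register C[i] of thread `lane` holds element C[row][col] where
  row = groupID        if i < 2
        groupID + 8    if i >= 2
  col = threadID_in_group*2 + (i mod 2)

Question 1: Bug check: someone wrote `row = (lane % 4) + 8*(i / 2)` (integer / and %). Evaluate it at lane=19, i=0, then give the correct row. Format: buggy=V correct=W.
`(lane % 4) + 8*(i / 2)`[19,0]->3
lane 19: g=4 (19/4), t=3 (19%4)
i=0: r=4+0=4, c=3*2+0=6
row: 3 vs 4

buggy=3 correct=4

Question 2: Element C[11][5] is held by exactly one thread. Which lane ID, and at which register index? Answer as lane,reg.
14,3

r=11→G=3,rhi=1  c=5→T=2,p=1
L=3*4+2=14  i=1*2+1=3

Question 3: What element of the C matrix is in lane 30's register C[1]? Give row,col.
lane 30: grp=7 (30/4), tig=2 (30%4)
i=1: r=7+0=7, c=2*2+1=5

7,5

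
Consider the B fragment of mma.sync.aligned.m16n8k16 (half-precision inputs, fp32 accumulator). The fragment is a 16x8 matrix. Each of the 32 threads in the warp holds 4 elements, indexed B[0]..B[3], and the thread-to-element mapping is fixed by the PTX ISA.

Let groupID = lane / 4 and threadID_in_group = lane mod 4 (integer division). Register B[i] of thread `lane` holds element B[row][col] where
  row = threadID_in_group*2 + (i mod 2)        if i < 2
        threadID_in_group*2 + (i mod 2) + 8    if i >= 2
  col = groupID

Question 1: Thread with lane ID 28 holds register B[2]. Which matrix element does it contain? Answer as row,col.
lane 28: G=7 (28/4), T=0 (28%4)
i=2: r=0*2+0+8=8, c=G=7

8,7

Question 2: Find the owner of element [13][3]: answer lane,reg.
14,3

c=3->g=3  r=13->rb=1,t=2,b0=1
L=3*4+2=14  i=1*2+1=3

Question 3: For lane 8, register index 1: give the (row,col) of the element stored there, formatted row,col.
1,2

L=8->gid=8>>2=2, tid=8&3=0
[1]->row 0·2+1+0=1  col gid=2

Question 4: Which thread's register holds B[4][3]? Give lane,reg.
c=3->g=3  r=4->rb=0,t=2,b0=0
L=3*4+2=14  i=0*2+0=0

14,0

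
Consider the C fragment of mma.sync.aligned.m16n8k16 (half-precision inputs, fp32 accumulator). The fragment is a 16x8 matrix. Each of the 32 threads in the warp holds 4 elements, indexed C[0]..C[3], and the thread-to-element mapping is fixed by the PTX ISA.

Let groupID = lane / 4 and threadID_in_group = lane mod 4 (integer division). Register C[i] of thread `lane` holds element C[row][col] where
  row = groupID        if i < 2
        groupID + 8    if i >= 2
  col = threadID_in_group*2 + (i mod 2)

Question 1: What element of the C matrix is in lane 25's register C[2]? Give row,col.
14,2

25: gid=6,tid=1
[2] (6+8,1*2+0) = (14,2)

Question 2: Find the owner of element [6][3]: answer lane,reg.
r: 6->gid=6,r8=0  c: 3->tid=1,i&1=1
L=6*4+1=25  i=0*2+1=1

25,1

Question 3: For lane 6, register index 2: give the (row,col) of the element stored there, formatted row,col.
9,4

6: grp=1,tig=2
[2] (1+8,2*2+0) = (9,4)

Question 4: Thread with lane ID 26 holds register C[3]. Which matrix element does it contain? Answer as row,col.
14,5

L=26=>grp=26>>2=6, tig=26&3=2
[3]=>row 6+8=14  col 2·2+1=5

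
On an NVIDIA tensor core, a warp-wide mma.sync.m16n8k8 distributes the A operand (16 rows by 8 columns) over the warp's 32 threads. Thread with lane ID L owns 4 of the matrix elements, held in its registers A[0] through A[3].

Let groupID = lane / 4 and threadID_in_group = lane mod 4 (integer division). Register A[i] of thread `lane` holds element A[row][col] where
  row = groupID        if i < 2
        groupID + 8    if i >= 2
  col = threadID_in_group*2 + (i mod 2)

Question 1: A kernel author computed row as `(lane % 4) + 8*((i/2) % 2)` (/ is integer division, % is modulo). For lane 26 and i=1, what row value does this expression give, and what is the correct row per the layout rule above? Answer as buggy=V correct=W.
buggy=2 correct=6

`(lane % 4) + 8*((i/2) % 2)`[26,1]→2
lane 26: G=6 (26/4), T=2 (26%4)
i=1: r=6+0=6, c=2*2+1=5
row: 2 vs 6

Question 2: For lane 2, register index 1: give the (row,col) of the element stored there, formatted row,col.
2: gid=0,tid=2
[1] (0+0,2*2+1) = (0,5)

0,5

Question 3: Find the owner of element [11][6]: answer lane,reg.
15,2

r=11→G=3,rhi=1  c=6→T=3,p=0
L=3*4+3=15  i=1*2+0=2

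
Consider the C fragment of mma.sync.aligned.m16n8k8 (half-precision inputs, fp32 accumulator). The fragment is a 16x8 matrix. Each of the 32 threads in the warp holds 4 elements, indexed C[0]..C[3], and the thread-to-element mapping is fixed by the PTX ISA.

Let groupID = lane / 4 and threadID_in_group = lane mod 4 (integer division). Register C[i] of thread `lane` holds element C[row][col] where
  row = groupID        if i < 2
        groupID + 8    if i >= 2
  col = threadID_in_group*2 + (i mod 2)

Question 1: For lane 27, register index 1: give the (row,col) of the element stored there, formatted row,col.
6,7

lane 27->27/4=6, 27 mod 4=3
i=1  r:6+0->6  c:2·3+1->7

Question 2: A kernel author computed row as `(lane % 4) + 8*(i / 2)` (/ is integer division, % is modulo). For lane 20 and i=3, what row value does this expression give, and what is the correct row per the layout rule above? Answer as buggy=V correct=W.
buggy=8 correct=13

`(lane % 4) + 8*(i / 2)`[20,3]=>8
L=20=>grp=20>>2=5, tig=20&3=0
[3]=>row 5+8=13  col 0·2+1=1
row: 8 vs 13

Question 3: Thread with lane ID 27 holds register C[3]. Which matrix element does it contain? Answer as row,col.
lane 27: g=6 (27/4), t=3 (27%4)
i=3: r=6+8=14, c=3*2+1=7

14,7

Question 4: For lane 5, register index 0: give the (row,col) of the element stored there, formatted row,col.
lane 5: gid=1 (5/4), tid=1 (5%4)
i=0: r=1+0=1, c=1*2+0=2

1,2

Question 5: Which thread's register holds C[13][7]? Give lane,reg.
23,3

r=13->g=5,rb=1  c=7->t=3,b0=1
L=5*4+3=23  i=1*2+1=3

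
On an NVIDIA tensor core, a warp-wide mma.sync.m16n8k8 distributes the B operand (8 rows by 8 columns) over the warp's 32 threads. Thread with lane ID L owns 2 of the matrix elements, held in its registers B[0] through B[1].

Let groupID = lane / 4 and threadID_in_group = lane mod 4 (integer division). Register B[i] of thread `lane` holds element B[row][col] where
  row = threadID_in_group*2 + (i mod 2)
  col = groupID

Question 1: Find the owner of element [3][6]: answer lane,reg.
c=6⇒gr=6  r=3⇒th=1,odd=1
L=6*4+1=25  i=1=1

25,1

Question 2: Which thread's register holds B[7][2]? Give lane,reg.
c: 2->gid=2  r: 7->tid=3,i&1=1
L=2*4+3=11  i=1=1

11,1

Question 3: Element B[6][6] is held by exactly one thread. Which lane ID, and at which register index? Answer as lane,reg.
c=6→G=6  r=6→T=3,p=0
L=6*4+3=27  i=0=0

27,0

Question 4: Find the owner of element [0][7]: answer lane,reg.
c: 7->gid=7  r: 0->tid=0,i&1=0
L=7*4+0=28  i=0=0

28,0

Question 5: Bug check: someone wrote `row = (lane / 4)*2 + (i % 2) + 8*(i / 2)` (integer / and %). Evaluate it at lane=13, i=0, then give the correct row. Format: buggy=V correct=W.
`(lane / 4)*2 + (i % 2) + 8*(i / 2)`[13,0]=>6
L=13=>grp=13>>2=3, tig=13&3=1
[0]=>row 1·2+0=2  col grp=3
row: 6 vs 2

buggy=6 correct=2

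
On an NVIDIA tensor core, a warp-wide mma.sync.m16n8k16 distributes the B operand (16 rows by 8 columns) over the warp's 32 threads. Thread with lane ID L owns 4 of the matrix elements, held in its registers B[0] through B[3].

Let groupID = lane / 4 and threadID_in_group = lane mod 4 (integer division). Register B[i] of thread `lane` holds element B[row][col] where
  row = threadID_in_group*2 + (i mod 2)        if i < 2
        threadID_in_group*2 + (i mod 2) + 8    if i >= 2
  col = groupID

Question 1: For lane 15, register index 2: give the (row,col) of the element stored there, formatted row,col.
14,3

L=15→G=15>>2=3, T=15&3=3
[2]→row 3·2+0+8=14  col G=3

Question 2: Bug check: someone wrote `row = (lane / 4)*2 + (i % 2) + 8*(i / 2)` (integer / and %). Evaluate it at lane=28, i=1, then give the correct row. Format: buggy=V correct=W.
`(lane / 4)*2 + (i % 2) + 8*(i / 2)`[28,1]=>15
28: grp=7,tig=0
[1] (0*2+1+0,7) = (1,7)
row: 15 vs 1

buggy=15 correct=1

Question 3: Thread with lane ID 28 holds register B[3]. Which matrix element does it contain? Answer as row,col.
28: G=7,T=0
[3] (0*2+1+8,7) = (9,7)

9,7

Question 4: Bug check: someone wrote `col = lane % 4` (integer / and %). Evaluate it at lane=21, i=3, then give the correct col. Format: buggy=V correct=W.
`lane % 4`[21,3]->1
L=21->gid=21>>2=5, tid=21&3=1
[3]->row 1·2+1+8=11  col gid=5
col: 1 vs 5

buggy=1 correct=5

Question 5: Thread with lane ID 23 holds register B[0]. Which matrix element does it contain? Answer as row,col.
6,5

23: G=5,T=3
[0] (3*2+0+0,5) = (6,5)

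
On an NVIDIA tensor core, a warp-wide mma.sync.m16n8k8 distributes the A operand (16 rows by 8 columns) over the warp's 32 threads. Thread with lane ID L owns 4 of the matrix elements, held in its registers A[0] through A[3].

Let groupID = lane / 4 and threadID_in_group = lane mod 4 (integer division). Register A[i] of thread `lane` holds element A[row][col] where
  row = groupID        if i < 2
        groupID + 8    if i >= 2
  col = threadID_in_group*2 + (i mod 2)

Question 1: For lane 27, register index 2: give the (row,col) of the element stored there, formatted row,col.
14,6

lane 27: g=6 (27/4), t=3 (27%4)
i=2: r=6+8=14, c=3*2+0=6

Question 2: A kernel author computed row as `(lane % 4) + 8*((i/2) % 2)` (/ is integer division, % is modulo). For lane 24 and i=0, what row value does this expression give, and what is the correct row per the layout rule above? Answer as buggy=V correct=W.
buggy=0 correct=6

`(lane % 4) + 8*((i/2) % 2)`[24,0]⇒0
lane 24⇒24/4=6, 24 mod 4=0
i=0  r:6+0⇒6  c:2·0+0⇒0
row: 0 vs 6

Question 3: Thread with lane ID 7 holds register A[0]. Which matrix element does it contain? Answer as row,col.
7: gid=1,tid=3
[0] (1+0,3*2+0) = (1,6)

1,6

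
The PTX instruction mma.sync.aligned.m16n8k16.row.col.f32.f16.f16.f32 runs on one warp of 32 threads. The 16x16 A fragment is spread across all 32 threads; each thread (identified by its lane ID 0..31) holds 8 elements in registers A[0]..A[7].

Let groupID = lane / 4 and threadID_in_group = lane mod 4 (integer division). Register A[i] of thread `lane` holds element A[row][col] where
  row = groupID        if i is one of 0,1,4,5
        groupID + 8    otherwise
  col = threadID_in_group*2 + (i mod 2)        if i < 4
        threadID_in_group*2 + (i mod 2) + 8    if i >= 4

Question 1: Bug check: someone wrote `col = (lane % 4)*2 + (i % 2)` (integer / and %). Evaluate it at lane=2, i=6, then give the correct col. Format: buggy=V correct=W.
`(lane % 4)*2 + (i % 2)`[2,6]->4
L=2->g=2>>2=0, t=2&3=2
[6]->row 0+8=8  col 2·2+0+8=12
col: 4 vs 12

buggy=4 correct=12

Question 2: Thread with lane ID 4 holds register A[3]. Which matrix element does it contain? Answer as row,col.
L=4->g=4>>2=1, t=4&3=0
[3]->row 1+8=9  col 0·2+1+0=1

9,1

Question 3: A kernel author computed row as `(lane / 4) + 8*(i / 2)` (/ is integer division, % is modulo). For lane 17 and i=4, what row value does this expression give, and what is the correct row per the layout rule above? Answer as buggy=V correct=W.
`(lane / 4) + 8*(i / 2)`[17,4]->20
L=17->gid=17>>2=4, tid=17&3=1
[4]->row 4+0=4  col 1·2+0+8=10
row: 20 vs 4

buggy=20 correct=4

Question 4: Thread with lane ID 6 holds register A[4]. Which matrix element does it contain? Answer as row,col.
6: G=1,T=2
[4] (1+0,2*2+0+8) = (1,12)

1,12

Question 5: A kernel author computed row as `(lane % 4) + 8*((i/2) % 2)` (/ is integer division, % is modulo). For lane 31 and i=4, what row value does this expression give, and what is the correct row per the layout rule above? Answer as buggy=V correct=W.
`(lane % 4) + 8*((i/2) % 2)`[31,4]->3
lane 31->31/4=7, 31 mod 4=3
i=4  r:7+0->7  c:2·3+0+8->14
row: 3 vs 7

buggy=3 correct=7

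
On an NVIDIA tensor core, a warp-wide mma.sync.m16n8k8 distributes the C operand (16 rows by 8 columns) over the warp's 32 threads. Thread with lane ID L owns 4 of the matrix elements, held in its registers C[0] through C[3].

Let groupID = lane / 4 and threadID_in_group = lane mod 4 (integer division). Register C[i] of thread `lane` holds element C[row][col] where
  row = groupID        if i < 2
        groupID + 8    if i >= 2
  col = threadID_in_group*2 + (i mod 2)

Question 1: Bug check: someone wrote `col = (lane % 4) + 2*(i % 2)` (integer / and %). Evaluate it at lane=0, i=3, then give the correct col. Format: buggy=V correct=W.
`(lane % 4) + 2*(i % 2)`[0,3]->2
lane 0->0/4=0, 0 mod 4=0
i=3  r:0+8->8  c:2·0+1->1
col: 2 vs 1

buggy=2 correct=1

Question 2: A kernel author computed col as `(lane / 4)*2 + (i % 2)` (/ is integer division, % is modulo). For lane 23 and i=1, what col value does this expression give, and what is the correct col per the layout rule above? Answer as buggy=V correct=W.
`(lane / 4)*2 + (i % 2)`[23,1]=>11
L=23=>grp=23>>2=5, tig=23&3=3
[1]=>row 5+0=5  col 3·2+1=7
col: 11 vs 7

buggy=11 correct=7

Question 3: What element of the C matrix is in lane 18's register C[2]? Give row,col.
lane 18: gr=4 (18/4), th=2 (18%4)
i=2: r=4+8=12, c=2*2+0=4

12,4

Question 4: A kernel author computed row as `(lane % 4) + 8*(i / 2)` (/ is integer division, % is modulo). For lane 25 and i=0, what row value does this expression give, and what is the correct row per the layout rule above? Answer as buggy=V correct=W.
buggy=1 correct=6

`(lane % 4) + 8*(i / 2)`[25,0]→1
lane 25: G=6 (25/4), T=1 (25%4)
i=0: r=6+0=6, c=1*2+0=2
row: 1 vs 6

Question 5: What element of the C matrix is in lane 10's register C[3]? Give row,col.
10: G=2,T=2
[3] (2+8,2*2+1) = (10,5)

10,5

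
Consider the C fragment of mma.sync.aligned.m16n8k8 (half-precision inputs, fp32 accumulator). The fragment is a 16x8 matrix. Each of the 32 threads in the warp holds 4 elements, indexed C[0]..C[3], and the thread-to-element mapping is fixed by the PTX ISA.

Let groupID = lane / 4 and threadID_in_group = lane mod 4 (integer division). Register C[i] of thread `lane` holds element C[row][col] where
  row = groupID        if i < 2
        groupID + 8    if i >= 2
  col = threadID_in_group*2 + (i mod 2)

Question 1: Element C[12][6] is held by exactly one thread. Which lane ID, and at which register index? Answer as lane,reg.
r:12=>grp=4,rB=1  c:6=>tig=3,lo=0
L=4*4+3=19  i=1*2+0=2

19,2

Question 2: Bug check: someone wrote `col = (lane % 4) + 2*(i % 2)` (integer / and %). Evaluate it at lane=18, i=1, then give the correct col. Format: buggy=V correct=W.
`(lane % 4) + 2*(i % 2)`[18,1]→4
lane 18→18/4=4, 18 mod 4=2
i=1  r:4+0→4  c:2·2+1→5
col: 4 vs 5

buggy=4 correct=5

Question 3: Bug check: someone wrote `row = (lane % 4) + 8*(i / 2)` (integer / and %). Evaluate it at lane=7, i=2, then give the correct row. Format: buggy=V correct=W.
`(lane % 4) + 8*(i / 2)`[7,2]→11
lane 7: G=1 (7/4), T=3 (7%4)
i=2: r=1+8=9, c=3*2+0=6
row: 11 vs 9

buggy=11 correct=9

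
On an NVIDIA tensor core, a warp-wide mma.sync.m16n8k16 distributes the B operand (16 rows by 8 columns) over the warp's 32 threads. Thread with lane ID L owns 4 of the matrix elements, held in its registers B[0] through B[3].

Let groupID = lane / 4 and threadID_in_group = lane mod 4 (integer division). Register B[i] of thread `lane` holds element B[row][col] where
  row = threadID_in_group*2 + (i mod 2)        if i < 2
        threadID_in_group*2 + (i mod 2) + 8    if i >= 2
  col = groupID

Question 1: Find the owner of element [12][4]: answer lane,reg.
18,2

c:4=>grp=4  r:12=>rB=1,tig=2,lo=0
L=4*4+2=18  i=1*2+0=2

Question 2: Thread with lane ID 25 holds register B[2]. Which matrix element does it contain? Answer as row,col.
10,6

L=25→G=25>>2=6, T=25&3=1
[2]→row 1·2+0+8=10  col G=6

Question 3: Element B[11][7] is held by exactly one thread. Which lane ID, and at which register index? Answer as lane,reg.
29,3

c=7→G=7  r=11→rhi=1,T=1,p=1
L=7*4+1=29  i=1*2+1=3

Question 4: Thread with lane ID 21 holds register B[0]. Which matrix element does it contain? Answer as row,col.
2,5

21: g=5,t=1
[0] (1*2+0+0,5) = (2,5)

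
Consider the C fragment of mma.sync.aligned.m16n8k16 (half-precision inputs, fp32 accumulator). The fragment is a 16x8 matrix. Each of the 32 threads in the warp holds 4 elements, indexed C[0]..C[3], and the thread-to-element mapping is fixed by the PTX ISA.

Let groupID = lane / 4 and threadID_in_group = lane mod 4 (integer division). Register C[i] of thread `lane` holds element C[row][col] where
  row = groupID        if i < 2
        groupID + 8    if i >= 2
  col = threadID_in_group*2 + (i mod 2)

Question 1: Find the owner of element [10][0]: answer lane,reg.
8,2

r=10⇒gr=2,Rb=1  c=0⇒th=0,odd=0
L=2*4+0=8  i=1*2+0=2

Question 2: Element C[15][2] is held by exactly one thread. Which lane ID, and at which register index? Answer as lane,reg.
r=15→G=7,rhi=1  c=2→T=1,p=0
L=7*4+1=29  i=1*2+0=2

29,2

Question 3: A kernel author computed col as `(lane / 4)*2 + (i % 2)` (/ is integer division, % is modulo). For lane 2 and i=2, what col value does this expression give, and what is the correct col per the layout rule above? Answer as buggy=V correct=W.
buggy=0 correct=4

`(lane / 4)*2 + (i % 2)`[2,2]→0
2: G=0,T=2
[2] (0+8,2*2+0) = (8,4)
col: 0 vs 4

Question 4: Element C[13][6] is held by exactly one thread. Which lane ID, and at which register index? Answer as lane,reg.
r=13→G=5,rhi=1  c=6→T=3,p=0
L=5*4+3=23  i=1*2+0=2

23,2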